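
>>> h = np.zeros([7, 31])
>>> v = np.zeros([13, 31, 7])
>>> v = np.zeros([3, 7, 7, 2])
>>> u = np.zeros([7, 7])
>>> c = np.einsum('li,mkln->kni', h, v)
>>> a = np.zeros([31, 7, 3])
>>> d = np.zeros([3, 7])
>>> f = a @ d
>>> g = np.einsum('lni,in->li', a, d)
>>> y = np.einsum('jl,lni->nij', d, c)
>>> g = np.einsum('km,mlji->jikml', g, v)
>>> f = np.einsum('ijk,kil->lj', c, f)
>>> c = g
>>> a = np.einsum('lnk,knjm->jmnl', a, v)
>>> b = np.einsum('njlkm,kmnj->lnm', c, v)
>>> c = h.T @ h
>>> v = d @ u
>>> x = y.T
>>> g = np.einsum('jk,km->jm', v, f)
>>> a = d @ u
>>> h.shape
(7, 31)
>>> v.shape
(3, 7)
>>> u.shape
(7, 7)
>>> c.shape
(31, 31)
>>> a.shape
(3, 7)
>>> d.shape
(3, 7)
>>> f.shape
(7, 2)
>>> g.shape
(3, 2)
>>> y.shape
(2, 31, 3)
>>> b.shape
(31, 7, 7)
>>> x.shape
(3, 31, 2)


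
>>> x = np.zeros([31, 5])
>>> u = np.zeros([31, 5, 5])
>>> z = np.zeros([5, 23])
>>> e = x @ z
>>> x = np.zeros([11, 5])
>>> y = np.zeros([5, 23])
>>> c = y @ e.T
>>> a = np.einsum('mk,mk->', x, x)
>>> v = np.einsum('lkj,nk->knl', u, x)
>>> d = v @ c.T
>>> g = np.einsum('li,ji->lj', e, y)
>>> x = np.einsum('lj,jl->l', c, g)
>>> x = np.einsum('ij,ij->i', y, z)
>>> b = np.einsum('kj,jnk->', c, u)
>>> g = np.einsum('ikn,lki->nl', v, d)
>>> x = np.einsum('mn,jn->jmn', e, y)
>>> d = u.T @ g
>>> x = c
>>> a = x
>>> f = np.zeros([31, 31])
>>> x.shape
(5, 31)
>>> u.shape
(31, 5, 5)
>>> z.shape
(5, 23)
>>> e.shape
(31, 23)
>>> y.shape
(5, 23)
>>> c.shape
(5, 31)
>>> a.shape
(5, 31)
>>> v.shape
(5, 11, 31)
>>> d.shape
(5, 5, 5)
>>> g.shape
(31, 5)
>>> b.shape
()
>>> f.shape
(31, 31)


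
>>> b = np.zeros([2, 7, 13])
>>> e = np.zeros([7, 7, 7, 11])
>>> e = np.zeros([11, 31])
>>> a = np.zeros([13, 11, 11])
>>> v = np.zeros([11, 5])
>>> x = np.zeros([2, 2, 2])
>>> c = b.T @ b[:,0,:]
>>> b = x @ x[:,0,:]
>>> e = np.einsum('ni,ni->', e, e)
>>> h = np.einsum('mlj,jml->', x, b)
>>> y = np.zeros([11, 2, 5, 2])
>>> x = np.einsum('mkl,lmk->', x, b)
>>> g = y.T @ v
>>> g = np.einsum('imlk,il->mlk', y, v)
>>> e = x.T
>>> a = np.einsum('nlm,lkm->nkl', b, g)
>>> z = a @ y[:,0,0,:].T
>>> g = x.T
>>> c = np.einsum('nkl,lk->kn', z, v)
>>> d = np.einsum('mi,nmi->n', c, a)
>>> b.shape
(2, 2, 2)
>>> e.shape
()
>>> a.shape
(2, 5, 2)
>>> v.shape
(11, 5)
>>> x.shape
()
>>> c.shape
(5, 2)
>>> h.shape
()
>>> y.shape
(11, 2, 5, 2)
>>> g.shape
()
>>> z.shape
(2, 5, 11)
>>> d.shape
(2,)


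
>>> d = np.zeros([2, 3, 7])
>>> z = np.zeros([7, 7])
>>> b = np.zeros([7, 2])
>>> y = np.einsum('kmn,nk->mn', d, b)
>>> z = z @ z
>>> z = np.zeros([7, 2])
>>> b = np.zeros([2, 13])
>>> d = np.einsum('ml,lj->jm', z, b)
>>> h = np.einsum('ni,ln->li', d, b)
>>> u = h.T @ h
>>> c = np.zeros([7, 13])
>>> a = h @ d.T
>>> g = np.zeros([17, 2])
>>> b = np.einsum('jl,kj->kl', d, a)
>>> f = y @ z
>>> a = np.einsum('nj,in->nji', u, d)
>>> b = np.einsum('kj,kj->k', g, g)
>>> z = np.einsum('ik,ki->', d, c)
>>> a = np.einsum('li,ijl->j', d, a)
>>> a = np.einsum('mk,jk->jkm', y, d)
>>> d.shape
(13, 7)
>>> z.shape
()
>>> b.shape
(17,)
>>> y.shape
(3, 7)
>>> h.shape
(2, 7)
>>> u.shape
(7, 7)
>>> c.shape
(7, 13)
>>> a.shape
(13, 7, 3)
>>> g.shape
(17, 2)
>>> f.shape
(3, 2)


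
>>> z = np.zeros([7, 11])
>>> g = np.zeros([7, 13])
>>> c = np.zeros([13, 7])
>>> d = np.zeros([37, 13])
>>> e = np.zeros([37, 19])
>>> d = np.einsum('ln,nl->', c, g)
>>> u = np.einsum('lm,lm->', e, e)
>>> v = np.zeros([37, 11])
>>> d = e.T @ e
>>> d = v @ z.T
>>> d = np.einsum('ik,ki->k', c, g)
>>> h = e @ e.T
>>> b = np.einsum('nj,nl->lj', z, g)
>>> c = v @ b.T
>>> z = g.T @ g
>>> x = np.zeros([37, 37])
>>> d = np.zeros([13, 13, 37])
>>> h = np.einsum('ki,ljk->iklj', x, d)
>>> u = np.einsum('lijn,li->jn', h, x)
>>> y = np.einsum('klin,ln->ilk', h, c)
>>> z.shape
(13, 13)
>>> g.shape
(7, 13)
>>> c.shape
(37, 13)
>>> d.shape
(13, 13, 37)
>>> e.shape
(37, 19)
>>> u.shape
(13, 13)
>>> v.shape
(37, 11)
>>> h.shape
(37, 37, 13, 13)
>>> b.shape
(13, 11)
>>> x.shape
(37, 37)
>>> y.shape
(13, 37, 37)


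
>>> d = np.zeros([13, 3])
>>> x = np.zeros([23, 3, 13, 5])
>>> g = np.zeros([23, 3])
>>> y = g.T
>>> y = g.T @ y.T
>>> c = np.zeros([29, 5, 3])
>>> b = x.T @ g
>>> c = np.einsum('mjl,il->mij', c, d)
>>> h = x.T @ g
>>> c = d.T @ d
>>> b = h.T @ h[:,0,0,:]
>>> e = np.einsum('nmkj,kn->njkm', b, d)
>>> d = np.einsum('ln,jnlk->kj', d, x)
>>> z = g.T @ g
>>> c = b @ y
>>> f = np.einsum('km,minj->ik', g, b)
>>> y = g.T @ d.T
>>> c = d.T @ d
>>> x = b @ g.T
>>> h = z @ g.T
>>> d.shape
(5, 23)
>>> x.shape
(3, 3, 13, 23)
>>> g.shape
(23, 3)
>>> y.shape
(3, 5)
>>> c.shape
(23, 23)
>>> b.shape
(3, 3, 13, 3)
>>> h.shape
(3, 23)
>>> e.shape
(3, 3, 13, 3)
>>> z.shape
(3, 3)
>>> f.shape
(3, 23)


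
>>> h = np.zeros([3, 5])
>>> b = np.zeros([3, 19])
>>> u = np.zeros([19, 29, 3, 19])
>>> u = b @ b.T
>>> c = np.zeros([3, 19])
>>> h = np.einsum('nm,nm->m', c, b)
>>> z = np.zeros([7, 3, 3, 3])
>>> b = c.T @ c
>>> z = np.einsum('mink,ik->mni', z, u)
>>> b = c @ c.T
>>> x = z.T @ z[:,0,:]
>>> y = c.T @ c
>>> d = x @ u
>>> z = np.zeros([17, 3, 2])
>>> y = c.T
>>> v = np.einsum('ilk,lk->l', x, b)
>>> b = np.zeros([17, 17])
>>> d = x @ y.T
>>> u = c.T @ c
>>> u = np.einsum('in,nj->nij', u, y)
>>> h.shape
(19,)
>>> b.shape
(17, 17)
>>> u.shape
(19, 19, 3)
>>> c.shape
(3, 19)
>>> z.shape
(17, 3, 2)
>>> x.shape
(3, 3, 3)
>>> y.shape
(19, 3)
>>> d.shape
(3, 3, 19)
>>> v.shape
(3,)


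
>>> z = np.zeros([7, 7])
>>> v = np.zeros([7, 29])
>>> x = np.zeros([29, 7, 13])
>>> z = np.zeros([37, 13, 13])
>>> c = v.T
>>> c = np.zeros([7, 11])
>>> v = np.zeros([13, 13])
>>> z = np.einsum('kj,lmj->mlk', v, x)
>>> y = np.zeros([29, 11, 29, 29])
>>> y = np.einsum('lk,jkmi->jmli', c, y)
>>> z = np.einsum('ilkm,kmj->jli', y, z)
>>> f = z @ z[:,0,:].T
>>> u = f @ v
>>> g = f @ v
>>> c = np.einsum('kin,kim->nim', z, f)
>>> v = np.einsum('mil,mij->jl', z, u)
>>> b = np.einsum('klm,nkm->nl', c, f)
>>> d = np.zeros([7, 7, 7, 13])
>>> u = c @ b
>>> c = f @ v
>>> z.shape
(13, 29, 29)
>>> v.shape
(13, 29)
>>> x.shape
(29, 7, 13)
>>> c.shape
(13, 29, 29)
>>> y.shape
(29, 29, 7, 29)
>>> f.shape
(13, 29, 13)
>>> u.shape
(29, 29, 29)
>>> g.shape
(13, 29, 13)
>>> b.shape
(13, 29)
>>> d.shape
(7, 7, 7, 13)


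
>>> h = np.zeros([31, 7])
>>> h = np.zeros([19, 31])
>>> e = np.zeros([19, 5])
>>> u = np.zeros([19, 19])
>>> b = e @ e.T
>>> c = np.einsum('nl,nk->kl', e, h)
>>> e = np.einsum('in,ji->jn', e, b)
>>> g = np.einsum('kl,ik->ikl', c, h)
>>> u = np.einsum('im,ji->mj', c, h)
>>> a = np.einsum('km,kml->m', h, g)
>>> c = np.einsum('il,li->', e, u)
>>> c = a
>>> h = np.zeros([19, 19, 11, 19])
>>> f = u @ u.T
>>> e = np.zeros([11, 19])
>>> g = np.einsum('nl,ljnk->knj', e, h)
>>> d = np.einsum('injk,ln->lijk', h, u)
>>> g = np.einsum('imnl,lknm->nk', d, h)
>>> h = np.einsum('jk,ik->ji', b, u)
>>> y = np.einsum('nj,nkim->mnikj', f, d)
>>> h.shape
(19, 5)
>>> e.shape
(11, 19)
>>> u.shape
(5, 19)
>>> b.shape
(19, 19)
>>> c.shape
(31,)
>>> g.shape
(11, 19)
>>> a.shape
(31,)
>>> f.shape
(5, 5)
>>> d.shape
(5, 19, 11, 19)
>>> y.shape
(19, 5, 11, 19, 5)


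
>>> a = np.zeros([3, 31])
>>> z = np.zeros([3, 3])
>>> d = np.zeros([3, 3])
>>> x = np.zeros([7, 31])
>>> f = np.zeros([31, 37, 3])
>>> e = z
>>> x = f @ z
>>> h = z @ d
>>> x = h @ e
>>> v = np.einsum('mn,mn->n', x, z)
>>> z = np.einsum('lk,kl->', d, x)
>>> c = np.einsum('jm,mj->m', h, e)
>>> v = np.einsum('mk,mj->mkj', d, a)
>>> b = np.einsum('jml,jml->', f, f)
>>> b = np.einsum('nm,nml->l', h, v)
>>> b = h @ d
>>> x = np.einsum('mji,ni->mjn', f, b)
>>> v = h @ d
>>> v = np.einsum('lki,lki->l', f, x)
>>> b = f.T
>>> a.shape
(3, 31)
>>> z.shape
()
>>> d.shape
(3, 3)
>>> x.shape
(31, 37, 3)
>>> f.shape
(31, 37, 3)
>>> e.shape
(3, 3)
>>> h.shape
(3, 3)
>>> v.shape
(31,)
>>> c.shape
(3,)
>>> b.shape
(3, 37, 31)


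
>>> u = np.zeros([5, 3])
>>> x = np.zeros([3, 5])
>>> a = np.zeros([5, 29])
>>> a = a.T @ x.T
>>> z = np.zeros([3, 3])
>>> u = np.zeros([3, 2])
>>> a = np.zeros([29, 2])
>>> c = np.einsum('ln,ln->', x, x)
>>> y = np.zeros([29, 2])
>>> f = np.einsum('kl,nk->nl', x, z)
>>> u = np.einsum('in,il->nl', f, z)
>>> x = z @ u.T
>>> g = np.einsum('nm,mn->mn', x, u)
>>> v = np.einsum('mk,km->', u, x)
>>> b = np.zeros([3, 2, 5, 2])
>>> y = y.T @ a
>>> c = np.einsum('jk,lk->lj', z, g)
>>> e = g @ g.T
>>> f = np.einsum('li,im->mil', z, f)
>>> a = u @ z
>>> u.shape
(5, 3)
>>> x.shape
(3, 5)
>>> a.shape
(5, 3)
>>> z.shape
(3, 3)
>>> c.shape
(5, 3)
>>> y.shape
(2, 2)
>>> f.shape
(5, 3, 3)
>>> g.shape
(5, 3)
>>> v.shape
()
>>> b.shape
(3, 2, 5, 2)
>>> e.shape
(5, 5)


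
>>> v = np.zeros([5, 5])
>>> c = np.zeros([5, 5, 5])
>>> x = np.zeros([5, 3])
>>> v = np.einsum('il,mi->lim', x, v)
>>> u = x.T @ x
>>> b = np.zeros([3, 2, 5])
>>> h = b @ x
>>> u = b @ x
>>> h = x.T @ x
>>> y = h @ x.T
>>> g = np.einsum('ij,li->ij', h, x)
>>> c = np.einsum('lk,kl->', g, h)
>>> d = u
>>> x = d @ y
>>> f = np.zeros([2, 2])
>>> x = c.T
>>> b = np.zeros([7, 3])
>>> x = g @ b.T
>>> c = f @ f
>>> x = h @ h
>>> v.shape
(3, 5, 5)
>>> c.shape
(2, 2)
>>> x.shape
(3, 3)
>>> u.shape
(3, 2, 3)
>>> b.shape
(7, 3)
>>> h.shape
(3, 3)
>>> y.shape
(3, 5)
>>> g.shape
(3, 3)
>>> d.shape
(3, 2, 3)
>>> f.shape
(2, 2)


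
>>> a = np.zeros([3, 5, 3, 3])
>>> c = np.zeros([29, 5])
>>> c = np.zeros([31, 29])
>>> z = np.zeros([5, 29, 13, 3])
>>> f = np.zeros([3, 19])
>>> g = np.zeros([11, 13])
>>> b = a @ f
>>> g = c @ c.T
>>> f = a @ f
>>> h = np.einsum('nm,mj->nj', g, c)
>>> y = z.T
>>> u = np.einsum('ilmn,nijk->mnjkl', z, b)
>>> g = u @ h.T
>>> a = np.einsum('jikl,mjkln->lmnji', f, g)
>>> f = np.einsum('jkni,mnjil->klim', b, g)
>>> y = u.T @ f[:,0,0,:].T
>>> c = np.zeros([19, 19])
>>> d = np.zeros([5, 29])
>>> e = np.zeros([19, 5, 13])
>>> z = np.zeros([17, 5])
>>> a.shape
(19, 13, 31, 3, 5)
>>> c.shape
(19, 19)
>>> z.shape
(17, 5)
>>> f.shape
(5, 31, 19, 13)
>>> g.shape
(13, 3, 3, 19, 31)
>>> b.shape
(3, 5, 3, 19)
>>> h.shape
(31, 29)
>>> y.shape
(29, 19, 3, 3, 5)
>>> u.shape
(13, 3, 3, 19, 29)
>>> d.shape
(5, 29)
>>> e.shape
(19, 5, 13)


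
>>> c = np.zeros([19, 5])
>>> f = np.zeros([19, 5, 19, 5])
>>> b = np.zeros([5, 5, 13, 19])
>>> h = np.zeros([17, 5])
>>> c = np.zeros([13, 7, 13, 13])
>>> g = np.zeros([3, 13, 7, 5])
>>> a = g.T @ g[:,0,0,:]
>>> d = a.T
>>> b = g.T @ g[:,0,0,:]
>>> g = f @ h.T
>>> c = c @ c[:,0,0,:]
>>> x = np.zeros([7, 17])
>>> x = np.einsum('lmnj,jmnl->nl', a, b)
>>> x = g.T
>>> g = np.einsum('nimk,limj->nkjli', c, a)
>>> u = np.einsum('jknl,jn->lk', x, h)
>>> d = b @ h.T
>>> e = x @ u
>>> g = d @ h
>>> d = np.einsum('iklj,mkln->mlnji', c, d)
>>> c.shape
(13, 7, 13, 13)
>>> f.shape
(19, 5, 19, 5)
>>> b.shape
(5, 7, 13, 5)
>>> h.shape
(17, 5)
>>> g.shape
(5, 7, 13, 5)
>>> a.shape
(5, 7, 13, 5)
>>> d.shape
(5, 13, 17, 13, 13)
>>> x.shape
(17, 19, 5, 19)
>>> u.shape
(19, 19)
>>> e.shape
(17, 19, 5, 19)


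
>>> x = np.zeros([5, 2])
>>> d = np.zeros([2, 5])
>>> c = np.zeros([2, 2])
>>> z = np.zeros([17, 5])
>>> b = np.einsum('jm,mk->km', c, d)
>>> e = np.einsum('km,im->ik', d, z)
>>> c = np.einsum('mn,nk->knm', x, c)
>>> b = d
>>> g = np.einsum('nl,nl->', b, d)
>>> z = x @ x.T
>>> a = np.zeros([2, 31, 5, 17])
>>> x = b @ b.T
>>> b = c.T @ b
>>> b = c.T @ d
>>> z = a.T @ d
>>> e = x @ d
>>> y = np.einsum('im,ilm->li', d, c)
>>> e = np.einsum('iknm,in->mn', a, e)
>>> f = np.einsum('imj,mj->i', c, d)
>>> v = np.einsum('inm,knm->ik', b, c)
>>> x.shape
(2, 2)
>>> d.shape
(2, 5)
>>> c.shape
(2, 2, 5)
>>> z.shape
(17, 5, 31, 5)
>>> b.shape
(5, 2, 5)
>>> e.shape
(17, 5)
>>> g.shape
()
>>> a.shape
(2, 31, 5, 17)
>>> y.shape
(2, 2)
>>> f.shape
(2,)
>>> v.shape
(5, 2)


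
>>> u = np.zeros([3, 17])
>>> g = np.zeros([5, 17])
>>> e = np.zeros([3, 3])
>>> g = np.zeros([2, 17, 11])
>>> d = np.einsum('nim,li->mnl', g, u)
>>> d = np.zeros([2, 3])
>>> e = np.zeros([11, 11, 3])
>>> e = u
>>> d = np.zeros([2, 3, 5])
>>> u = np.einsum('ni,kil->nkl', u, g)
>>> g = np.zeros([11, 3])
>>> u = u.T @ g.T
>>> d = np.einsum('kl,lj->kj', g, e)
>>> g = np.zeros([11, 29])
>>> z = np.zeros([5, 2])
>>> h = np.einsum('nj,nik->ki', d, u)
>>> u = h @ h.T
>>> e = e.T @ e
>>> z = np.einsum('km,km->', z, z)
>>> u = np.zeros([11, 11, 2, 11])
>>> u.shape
(11, 11, 2, 11)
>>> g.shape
(11, 29)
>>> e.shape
(17, 17)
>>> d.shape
(11, 17)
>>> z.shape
()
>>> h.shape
(11, 2)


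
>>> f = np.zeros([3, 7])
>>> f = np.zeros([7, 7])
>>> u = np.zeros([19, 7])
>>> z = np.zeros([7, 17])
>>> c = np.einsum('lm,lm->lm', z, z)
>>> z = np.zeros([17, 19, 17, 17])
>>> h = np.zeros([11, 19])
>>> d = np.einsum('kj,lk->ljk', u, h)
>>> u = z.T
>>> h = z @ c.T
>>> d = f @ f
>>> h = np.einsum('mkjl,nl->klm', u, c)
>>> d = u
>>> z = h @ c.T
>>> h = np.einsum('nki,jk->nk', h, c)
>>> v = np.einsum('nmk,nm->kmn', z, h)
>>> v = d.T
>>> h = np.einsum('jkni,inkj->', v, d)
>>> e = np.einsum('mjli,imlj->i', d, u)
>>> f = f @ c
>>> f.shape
(7, 17)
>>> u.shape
(17, 17, 19, 17)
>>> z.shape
(17, 17, 7)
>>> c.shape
(7, 17)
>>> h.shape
()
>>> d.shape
(17, 17, 19, 17)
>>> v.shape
(17, 19, 17, 17)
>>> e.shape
(17,)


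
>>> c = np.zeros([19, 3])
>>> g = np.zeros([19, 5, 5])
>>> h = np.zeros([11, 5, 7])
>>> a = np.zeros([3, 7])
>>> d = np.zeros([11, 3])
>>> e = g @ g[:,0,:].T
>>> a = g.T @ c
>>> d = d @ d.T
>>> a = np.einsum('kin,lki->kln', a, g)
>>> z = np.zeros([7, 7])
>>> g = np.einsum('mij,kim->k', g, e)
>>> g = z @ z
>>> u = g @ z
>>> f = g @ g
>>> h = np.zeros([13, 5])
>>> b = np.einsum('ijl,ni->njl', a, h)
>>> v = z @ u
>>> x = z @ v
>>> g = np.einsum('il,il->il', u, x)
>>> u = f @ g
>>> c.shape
(19, 3)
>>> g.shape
(7, 7)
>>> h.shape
(13, 5)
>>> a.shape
(5, 19, 3)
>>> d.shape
(11, 11)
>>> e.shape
(19, 5, 19)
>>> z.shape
(7, 7)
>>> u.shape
(7, 7)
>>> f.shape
(7, 7)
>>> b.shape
(13, 19, 3)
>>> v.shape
(7, 7)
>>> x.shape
(7, 7)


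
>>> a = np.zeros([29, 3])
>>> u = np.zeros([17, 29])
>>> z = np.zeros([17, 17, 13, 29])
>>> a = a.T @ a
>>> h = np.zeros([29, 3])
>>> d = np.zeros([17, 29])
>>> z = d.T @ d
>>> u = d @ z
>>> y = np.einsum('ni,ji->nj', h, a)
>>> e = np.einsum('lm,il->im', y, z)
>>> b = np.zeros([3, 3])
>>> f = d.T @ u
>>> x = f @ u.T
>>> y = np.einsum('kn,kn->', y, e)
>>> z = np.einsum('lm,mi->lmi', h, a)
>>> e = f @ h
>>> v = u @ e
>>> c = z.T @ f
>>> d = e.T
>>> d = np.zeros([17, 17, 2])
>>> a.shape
(3, 3)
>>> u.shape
(17, 29)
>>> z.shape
(29, 3, 3)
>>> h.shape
(29, 3)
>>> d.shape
(17, 17, 2)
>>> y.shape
()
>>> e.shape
(29, 3)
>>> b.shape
(3, 3)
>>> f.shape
(29, 29)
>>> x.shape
(29, 17)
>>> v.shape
(17, 3)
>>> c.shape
(3, 3, 29)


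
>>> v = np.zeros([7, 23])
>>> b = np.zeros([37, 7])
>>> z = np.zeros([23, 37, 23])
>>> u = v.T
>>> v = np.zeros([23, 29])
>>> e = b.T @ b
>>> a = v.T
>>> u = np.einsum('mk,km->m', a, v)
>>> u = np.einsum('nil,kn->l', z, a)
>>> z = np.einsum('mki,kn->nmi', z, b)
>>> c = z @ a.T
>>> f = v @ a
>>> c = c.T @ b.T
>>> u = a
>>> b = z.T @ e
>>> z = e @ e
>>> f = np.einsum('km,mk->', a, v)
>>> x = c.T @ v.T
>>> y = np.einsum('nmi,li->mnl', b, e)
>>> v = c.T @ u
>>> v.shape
(37, 23, 23)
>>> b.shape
(23, 23, 7)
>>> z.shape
(7, 7)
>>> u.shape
(29, 23)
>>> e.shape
(7, 7)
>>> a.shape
(29, 23)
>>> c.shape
(29, 23, 37)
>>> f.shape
()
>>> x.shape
(37, 23, 23)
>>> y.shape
(23, 23, 7)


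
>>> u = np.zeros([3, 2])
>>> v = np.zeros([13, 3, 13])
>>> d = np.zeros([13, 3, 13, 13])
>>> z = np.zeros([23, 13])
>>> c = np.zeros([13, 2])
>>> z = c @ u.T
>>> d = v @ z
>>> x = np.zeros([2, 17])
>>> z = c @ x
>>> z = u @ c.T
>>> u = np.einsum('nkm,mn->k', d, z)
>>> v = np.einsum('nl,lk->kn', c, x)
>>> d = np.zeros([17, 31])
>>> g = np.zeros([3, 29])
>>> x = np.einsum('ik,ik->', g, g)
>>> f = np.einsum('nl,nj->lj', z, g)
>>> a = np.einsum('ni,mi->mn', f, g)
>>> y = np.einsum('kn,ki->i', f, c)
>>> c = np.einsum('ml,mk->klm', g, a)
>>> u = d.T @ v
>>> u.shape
(31, 13)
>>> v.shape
(17, 13)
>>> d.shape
(17, 31)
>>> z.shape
(3, 13)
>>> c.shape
(13, 29, 3)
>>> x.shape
()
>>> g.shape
(3, 29)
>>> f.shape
(13, 29)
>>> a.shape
(3, 13)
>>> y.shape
(2,)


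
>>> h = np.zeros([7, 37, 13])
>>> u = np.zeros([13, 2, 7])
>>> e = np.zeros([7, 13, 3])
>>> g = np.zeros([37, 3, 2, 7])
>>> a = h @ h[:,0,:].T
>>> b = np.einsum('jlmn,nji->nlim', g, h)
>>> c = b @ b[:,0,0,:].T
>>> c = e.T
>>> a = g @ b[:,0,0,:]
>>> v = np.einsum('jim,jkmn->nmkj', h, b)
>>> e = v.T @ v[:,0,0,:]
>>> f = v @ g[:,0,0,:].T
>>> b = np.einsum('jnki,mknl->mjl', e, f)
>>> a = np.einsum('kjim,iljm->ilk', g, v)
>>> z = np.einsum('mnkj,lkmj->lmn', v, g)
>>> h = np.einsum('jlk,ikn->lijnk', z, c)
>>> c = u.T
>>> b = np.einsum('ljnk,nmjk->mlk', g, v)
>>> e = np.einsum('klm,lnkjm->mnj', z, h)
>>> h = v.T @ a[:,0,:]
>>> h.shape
(7, 3, 13, 37)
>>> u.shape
(13, 2, 7)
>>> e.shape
(13, 3, 7)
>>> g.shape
(37, 3, 2, 7)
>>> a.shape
(2, 13, 37)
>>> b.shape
(13, 37, 7)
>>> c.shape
(7, 2, 13)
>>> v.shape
(2, 13, 3, 7)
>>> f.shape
(2, 13, 3, 37)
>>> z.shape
(37, 2, 13)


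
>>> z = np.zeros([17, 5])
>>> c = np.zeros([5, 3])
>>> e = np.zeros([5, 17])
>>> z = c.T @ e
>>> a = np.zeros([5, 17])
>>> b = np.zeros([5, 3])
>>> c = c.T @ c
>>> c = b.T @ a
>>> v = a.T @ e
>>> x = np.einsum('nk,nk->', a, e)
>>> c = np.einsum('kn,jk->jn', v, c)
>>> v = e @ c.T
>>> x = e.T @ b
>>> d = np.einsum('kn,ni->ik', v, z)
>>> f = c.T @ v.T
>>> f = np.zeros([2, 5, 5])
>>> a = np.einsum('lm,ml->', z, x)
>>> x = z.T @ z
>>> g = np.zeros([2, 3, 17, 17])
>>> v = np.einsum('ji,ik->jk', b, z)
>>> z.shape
(3, 17)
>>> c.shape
(3, 17)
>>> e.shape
(5, 17)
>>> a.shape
()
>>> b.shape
(5, 3)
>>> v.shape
(5, 17)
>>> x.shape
(17, 17)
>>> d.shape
(17, 5)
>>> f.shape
(2, 5, 5)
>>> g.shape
(2, 3, 17, 17)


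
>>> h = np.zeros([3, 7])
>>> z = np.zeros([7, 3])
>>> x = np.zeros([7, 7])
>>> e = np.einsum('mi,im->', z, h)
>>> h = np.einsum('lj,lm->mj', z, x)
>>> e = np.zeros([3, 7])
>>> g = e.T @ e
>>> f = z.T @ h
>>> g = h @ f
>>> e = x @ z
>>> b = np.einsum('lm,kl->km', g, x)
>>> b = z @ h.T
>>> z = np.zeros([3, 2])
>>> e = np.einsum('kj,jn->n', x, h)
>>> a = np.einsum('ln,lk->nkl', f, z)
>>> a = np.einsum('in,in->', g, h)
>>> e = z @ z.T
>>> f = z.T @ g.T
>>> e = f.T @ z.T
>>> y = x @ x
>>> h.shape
(7, 3)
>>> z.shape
(3, 2)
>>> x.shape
(7, 7)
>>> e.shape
(7, 3)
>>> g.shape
(7, 3)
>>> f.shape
(2, 7)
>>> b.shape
(7, 7)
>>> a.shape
()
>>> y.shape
(7, 7)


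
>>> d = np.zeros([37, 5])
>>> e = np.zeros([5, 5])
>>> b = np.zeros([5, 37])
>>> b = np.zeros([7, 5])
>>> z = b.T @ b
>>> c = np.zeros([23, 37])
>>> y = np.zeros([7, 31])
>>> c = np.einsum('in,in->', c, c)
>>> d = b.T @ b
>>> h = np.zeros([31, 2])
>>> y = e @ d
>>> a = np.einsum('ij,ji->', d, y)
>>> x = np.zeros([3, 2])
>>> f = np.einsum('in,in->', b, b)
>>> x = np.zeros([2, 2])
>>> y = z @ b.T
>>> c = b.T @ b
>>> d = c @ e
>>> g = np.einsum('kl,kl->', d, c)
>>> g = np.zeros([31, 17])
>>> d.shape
(5, 5)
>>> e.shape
(5, 5)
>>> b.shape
(7, 5)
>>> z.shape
(5, 5)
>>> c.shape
(5, 5)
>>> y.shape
(5, 7)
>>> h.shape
(31, 2)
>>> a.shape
()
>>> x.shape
(2, 2)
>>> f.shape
()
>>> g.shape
(31, 17)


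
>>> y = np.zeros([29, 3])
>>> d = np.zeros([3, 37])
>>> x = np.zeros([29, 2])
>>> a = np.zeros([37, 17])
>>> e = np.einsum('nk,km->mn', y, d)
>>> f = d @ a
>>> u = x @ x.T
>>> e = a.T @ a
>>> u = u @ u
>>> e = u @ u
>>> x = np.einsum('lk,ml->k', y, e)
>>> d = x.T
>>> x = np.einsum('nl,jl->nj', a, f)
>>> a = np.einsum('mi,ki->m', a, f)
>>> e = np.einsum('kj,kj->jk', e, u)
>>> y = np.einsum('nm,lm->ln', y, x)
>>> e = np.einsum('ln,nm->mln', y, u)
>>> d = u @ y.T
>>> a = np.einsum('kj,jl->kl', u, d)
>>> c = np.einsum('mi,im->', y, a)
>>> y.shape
(37, 29)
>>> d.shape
(29, 37)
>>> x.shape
(37, 3)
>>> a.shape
(29, 37)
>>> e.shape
(29, 37, 29)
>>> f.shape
(3, 17)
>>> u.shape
(29, 29)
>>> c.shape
()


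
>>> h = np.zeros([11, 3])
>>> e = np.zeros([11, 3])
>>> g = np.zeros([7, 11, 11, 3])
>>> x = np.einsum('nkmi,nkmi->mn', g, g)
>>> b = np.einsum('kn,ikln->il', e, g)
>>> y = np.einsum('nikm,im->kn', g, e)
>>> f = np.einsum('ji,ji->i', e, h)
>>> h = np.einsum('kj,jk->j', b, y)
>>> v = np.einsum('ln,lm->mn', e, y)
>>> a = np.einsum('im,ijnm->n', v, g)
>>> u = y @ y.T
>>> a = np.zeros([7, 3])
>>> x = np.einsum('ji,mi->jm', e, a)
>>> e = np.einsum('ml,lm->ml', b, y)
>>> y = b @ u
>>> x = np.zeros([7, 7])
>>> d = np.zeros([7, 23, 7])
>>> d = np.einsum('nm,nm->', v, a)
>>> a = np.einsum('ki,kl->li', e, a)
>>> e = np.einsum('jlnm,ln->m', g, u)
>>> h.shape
(11,)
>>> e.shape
(3,)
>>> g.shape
(7, 11, 11, 3)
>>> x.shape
(7, 7)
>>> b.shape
(7, 11)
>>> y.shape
(7, 11)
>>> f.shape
(3,)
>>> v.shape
(7, 3)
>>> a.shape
(3, 11)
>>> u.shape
(11, 11)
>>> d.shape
()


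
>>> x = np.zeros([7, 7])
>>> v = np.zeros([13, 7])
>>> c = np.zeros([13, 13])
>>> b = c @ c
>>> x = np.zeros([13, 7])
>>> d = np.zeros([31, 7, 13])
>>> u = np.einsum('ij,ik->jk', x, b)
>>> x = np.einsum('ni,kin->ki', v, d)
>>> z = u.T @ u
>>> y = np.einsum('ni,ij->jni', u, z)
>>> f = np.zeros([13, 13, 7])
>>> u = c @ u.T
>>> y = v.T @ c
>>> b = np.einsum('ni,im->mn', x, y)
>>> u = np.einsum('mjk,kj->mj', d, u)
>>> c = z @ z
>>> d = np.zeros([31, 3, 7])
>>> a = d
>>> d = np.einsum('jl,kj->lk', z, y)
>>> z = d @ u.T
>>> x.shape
(31, 7)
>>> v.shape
(13, 7)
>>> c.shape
(13, 13)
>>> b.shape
(13, 31)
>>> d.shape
(13, 7)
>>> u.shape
(31, 7)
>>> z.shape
(13, 31)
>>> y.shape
(7, 13)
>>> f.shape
(13, 13, 7)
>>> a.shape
(31, 3, 7)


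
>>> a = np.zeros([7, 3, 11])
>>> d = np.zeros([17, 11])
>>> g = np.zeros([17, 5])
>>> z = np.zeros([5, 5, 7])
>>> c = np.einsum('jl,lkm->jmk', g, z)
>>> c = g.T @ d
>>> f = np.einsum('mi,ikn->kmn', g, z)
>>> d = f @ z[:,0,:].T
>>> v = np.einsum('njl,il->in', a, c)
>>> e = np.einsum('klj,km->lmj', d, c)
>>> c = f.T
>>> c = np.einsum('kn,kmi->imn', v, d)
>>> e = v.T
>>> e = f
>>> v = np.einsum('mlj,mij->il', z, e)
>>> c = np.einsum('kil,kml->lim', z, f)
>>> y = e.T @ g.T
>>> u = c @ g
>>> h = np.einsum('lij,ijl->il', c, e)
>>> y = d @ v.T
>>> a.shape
(7, 3, 11)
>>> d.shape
(5, 17, 5)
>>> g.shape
(17, 5)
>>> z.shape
(5, 5, 7)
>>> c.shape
(7, 5, 17)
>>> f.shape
(5, 17, 7)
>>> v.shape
(17, 5)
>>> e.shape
(5, 17, 7)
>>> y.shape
(5, 17, 17)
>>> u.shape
(7, 5, 5)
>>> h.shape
(5, 7)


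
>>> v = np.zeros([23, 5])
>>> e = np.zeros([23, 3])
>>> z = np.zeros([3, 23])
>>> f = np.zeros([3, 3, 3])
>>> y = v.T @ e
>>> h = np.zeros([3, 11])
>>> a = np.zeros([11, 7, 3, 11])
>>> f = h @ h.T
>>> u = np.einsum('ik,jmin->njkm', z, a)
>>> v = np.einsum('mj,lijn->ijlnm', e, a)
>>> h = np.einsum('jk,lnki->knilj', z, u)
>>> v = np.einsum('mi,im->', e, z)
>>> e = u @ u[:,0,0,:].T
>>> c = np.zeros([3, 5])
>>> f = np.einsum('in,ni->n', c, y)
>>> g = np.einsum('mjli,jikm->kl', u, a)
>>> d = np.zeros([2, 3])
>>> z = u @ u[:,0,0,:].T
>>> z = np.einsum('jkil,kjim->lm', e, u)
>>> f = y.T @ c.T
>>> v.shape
()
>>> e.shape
(11, 11, 23, 11)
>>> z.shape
(11, 7)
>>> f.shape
(3, 3)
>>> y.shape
(5, 3)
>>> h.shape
(23, 11, 7, 11, 3)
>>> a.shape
(11, 7, 3, 11)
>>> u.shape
(11, 11, 23, 7)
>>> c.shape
(3, 5)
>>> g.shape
(3, 23)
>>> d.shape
(2, 3)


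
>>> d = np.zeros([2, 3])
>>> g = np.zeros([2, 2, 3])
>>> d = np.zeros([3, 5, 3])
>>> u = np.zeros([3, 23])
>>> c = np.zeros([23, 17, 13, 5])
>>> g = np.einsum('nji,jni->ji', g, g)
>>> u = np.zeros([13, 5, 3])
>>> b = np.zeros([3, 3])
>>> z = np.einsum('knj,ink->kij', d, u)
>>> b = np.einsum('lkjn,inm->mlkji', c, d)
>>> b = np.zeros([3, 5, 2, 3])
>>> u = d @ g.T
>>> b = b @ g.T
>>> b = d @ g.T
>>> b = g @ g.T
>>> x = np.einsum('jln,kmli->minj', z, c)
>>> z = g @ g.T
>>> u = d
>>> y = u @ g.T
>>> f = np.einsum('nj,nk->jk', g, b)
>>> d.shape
(3, 5, 3)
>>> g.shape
(2, 3)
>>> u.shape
(3, 5, 3)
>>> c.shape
(23, 17, 13, 5)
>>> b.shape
(2, 2)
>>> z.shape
(2, 2)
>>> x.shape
(17, 5, 3, 3)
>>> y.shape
(3, 5, 2)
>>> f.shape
(3, 2)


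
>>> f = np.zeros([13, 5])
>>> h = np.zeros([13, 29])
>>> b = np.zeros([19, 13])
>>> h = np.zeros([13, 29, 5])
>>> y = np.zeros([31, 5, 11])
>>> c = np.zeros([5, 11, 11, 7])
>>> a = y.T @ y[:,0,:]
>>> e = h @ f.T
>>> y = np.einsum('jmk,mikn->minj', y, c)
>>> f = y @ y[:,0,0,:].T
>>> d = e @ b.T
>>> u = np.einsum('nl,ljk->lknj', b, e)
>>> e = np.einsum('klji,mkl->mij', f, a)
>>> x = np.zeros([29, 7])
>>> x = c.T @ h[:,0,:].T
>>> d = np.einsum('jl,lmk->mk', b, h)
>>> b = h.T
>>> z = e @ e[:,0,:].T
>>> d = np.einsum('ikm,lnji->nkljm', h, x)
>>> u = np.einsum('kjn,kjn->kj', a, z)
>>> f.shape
(5, 11, 7, 5)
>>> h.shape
(13, 29, 5)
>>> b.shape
(5, 29, 13)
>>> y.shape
(5, 11, 7, 31)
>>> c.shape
(5, 11, 11, 7)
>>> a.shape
(11, 5, 11)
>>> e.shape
(11, 5, 7)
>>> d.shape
(11, 29, 7, 11, 5)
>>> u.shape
(11, 5)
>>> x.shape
(7, 11, 11, 13)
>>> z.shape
(11, 5, 11)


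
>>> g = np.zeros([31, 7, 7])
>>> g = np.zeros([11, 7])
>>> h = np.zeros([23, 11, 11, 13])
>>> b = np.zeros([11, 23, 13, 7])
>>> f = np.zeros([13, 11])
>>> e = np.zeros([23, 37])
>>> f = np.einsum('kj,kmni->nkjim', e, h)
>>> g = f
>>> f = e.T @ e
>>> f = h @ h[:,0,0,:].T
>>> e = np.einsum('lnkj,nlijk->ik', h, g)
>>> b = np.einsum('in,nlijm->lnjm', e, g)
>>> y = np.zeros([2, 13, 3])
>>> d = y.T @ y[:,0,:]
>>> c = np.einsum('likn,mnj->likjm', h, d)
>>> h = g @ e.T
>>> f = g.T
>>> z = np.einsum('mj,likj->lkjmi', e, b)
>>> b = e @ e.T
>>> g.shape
(11, 23, 37, 13, 11)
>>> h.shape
(11, 23, 37, 13, 37)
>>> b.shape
(37, 37)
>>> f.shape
(11, 13, 37, 23, 11)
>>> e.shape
(37, 11)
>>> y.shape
(2, 13, 3)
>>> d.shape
(3, 13, 3)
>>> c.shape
(23, 11, 11, 3, 3)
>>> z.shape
(23, 13, 11, 37, 11)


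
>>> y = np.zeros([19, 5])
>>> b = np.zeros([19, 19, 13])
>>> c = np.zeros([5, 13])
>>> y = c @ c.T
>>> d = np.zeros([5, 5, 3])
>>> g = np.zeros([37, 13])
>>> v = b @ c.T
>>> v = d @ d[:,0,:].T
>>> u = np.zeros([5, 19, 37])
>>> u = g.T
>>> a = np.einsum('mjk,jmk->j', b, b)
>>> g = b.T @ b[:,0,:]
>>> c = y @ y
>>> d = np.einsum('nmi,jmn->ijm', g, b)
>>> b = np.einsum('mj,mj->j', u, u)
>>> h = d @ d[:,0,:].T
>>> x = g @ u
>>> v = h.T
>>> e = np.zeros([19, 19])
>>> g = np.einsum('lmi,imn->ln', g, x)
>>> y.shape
(5, 5)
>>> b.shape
(37,)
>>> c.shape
(5, 5)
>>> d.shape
(13, 19, 19)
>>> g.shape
(13, 37)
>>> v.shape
(13, 19, 13)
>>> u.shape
(13, 37)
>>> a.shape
(19,)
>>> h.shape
(13, 19, 13)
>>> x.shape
(13, 19, 37)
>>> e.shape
(19, 19)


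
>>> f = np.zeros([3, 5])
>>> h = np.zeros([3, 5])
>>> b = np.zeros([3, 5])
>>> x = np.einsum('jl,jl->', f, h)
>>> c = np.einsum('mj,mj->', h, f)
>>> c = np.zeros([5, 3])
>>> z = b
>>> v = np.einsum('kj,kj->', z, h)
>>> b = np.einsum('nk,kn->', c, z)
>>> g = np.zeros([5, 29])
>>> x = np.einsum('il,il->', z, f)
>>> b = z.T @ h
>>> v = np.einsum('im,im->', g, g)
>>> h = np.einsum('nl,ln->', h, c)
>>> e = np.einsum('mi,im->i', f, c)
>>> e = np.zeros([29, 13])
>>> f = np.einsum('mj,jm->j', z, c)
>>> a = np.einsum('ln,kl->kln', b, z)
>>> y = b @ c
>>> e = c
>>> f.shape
(5,)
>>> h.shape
()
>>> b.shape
(5, 5)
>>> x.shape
()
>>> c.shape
(5, 3)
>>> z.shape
(3, 5)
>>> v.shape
()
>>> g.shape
(5, 29)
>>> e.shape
(5, 3)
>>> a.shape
(3, 5, 5)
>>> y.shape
(5, 3)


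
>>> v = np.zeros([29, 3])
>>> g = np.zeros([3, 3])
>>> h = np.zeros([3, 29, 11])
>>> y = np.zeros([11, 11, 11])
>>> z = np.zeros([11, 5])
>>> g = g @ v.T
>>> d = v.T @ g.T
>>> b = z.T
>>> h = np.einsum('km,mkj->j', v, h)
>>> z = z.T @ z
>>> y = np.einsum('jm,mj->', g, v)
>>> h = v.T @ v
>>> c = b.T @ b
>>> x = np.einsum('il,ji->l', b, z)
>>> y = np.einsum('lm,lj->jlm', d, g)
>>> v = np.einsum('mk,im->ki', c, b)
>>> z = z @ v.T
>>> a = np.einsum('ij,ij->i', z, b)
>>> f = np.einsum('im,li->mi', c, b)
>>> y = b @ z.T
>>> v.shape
(11, 5)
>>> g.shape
(3, 29)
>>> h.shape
(3, 3)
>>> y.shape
(5, 5)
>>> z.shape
(5, 11)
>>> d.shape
(3, 3)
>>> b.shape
(5, 11)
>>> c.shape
(11, 11)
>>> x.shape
(11,)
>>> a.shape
(5,)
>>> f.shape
(11, 11)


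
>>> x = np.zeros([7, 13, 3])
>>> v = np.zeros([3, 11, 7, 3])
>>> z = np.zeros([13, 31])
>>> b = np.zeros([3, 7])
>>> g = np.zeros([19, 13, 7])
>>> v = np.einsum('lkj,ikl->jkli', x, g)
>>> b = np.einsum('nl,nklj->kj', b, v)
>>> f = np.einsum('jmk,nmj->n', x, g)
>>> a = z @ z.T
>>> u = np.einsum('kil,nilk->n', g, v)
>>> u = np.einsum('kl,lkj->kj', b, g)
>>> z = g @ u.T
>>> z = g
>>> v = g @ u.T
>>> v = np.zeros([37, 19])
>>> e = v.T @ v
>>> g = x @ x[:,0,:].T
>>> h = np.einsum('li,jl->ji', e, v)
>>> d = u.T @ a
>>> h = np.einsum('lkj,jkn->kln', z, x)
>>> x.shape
(7, 13, 3)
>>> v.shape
(37, 19)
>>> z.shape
(19, 13, 7)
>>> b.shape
(13, 19)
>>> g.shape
(7, 13, 7)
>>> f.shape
(19,)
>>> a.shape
(13, 13)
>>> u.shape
(13, 7)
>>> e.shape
(19, 19)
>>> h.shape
(13, 19, 3)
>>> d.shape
(7, 13)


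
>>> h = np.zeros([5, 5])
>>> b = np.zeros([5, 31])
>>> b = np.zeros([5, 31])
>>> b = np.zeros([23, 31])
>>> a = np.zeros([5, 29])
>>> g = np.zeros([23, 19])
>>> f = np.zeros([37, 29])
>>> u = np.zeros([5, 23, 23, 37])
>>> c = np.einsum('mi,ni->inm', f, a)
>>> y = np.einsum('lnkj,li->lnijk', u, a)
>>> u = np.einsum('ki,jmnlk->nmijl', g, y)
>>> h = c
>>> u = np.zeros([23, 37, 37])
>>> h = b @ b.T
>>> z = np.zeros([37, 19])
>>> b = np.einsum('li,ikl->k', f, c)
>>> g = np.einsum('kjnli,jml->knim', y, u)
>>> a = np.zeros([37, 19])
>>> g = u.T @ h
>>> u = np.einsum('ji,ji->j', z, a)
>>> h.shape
(23, 23)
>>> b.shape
(5,)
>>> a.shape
(37, 19)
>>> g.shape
(37, 37, 23)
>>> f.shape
(37, 29)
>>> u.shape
(37,)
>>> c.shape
(29, 5, 37)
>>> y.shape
(5, 23, 29, 37, 23)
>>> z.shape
(37, 19)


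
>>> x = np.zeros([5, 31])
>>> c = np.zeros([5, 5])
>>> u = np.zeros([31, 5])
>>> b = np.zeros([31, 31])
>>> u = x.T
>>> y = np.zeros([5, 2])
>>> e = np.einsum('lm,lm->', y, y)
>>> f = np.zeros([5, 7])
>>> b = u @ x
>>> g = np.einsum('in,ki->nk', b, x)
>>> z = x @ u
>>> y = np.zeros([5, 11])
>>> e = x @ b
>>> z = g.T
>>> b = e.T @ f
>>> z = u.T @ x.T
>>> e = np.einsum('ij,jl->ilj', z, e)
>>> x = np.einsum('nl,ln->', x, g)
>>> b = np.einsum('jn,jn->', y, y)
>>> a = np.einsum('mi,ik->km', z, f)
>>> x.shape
()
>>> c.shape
(5, 5)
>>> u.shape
(31, 5)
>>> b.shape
()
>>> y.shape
(5, 11)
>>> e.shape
(5, 31, 5)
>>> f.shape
(5, 7)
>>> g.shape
(31, 5)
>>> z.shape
(5, 5)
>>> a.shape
(7, 5)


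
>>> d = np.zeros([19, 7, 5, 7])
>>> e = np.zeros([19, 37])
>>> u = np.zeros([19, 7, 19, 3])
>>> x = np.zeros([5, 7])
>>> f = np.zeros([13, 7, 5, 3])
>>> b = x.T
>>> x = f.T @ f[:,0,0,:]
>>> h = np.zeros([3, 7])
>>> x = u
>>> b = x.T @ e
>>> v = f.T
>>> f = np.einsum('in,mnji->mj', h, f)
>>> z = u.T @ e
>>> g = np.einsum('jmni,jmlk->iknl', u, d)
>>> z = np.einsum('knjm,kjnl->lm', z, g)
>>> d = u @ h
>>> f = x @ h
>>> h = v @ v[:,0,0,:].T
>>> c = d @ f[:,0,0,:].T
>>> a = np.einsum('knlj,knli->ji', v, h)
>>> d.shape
(19, 7, 19, 7)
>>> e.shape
(19, 37)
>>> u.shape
(19, 7, 19, 3)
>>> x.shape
(19, 7, 19, 3)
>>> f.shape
(19, 7, 19, 7)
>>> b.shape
(3, 19, 7, 37)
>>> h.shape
(3, 5, 7, 3)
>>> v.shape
(3, 5, 7, 13)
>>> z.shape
(5, 37)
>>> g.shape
(3, 7, 19, 5)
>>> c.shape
(19, 7, 19, 19)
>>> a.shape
(13, 3)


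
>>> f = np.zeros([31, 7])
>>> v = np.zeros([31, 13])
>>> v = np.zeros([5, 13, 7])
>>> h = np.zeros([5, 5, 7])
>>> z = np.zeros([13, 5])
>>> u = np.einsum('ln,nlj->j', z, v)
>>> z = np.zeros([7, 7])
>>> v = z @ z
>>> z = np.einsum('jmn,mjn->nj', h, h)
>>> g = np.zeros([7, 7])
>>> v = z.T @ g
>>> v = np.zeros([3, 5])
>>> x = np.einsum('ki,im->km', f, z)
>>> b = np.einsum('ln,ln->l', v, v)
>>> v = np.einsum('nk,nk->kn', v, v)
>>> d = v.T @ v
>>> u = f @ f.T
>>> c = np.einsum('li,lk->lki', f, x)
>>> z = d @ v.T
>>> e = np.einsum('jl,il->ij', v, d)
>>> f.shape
(31, 7)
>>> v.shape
(5, 3)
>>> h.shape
(5, 5, 7)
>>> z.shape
(3, 5)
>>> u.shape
(31, 31)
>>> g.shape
(7, 7)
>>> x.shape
(31, 5)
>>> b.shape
(3,)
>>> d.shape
(3, 3)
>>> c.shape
(31, 5, 7)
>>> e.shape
(3, 5)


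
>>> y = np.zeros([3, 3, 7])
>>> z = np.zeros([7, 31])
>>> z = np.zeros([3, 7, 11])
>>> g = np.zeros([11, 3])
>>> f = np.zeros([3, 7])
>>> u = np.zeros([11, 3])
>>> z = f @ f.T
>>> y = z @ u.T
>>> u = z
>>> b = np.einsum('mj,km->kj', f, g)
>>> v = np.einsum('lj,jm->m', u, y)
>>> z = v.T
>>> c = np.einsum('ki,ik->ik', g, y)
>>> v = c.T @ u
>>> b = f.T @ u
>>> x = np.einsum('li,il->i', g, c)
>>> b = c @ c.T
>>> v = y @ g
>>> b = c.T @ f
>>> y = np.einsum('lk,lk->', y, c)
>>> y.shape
()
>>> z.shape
(11,)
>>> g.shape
(11, 3)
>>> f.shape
(3, 7)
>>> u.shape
(3, 3)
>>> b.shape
(11, 7)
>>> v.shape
(3, 3)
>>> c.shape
(3, 11)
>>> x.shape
(3,)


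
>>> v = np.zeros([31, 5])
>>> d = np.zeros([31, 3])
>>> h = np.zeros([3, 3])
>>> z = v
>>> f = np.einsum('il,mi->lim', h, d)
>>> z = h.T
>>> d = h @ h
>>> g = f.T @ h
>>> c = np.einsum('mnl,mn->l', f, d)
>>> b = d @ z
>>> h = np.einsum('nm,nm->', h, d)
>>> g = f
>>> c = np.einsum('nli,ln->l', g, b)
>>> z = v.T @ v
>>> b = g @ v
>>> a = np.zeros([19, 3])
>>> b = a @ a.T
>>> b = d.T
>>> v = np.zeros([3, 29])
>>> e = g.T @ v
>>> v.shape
(3, 29)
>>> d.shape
(3, 3)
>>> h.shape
()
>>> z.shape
(5, 5)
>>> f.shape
(3, 3, 31)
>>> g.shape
(3, 3, 31)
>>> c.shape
(3,)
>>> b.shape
(3, 3)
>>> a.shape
(19, 3)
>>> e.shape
(31, 3, 29)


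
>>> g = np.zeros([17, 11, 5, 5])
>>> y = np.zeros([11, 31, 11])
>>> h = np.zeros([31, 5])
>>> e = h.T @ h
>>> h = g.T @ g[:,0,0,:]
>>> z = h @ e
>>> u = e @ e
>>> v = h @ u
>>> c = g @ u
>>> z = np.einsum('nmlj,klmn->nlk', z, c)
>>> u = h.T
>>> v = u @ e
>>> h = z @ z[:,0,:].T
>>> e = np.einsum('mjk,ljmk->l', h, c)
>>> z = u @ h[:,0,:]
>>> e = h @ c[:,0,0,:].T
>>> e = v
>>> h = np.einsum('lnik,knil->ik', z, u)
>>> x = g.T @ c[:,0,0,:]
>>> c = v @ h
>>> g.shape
(17, 11, 5, 5)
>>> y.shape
(11, 31, 11)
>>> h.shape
(5, 5)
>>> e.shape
(5, 11, 5, 5)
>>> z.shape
(5, 11, 5, 5)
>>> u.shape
(5, 11, 5, 5)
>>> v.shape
(5, 11, 5, 5)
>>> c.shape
(5, 11, 5, 5)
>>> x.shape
(5, 5, 11, 5)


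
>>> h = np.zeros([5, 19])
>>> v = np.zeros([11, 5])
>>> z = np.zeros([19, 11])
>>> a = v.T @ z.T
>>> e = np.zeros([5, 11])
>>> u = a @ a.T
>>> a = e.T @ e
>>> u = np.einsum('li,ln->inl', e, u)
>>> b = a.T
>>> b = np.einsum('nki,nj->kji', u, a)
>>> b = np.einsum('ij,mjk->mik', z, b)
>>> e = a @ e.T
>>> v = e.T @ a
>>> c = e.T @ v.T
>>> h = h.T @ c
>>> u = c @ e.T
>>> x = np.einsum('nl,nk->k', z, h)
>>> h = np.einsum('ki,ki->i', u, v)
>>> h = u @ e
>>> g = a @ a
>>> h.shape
(5, 5)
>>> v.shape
(5, 11)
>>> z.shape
(19, 11)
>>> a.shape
(11, 11)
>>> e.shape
(11, 5)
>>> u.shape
(5, 11)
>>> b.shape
(5, 19, 5)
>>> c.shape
(5, 5)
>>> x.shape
(5,)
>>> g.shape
(11, 11)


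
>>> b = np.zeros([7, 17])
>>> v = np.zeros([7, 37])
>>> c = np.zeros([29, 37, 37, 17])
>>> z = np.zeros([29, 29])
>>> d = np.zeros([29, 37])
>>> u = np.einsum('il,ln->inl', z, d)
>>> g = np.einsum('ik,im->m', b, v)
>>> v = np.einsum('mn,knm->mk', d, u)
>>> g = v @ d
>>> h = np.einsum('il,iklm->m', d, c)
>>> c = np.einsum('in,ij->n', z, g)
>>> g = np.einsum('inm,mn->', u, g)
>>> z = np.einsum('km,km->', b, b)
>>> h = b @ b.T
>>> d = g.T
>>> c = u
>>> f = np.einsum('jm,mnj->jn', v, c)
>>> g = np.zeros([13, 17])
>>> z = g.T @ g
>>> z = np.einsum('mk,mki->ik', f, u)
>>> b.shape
(7, 17)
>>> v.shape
(29, 29)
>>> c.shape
(29, 37, 29)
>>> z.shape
(29, 37)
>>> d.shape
()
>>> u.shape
(29, 37, 29)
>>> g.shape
(13, 17)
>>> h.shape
(7, 7)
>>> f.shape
(29, 37)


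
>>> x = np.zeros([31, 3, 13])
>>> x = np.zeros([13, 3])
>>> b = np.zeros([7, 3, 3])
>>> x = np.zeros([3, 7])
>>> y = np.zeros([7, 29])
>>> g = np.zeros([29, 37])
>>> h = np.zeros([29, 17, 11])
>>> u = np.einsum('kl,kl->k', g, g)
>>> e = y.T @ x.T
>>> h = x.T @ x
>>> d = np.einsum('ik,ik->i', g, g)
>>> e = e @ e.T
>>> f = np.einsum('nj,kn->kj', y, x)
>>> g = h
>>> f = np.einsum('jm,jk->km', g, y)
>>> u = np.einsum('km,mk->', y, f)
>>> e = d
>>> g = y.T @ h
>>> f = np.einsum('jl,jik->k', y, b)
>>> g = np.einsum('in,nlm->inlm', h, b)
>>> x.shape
(3, 7)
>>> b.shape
(7, 3, 3)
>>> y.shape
(7, 29)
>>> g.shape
(7, 7, 3, 3)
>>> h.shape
(7, 7)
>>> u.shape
()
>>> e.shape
(29,)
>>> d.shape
(29,)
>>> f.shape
(3,)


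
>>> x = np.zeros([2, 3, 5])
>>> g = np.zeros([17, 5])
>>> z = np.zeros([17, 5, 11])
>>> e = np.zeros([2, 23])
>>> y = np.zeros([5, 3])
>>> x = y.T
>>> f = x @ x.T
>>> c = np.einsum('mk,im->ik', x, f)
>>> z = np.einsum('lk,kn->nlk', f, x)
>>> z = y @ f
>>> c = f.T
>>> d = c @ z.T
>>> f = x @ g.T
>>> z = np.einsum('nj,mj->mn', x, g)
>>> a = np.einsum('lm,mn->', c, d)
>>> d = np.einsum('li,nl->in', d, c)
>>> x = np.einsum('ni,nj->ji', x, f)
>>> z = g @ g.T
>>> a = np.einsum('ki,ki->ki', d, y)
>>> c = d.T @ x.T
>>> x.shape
(17, 5)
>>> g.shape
(17, 5)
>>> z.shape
(17, 17)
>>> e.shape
(2, 23)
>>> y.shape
(5, 3)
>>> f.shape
(3, 17)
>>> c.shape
(3, 17)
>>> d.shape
(5, 3)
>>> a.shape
(5, 3)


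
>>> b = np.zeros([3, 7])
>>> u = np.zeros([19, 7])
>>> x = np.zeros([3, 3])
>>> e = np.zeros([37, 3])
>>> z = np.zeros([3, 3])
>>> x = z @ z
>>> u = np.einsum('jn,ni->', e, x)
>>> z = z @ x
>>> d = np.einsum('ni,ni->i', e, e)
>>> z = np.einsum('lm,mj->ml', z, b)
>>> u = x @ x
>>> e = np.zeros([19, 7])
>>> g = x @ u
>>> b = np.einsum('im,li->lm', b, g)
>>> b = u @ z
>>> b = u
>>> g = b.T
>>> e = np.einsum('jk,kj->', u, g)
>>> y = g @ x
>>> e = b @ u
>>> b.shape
(3, 3)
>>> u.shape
(3, 3)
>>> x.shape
(3, 3)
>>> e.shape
(3, 3)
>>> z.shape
(3, 3)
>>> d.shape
(3,)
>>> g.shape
(3, 3)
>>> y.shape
(3, 3)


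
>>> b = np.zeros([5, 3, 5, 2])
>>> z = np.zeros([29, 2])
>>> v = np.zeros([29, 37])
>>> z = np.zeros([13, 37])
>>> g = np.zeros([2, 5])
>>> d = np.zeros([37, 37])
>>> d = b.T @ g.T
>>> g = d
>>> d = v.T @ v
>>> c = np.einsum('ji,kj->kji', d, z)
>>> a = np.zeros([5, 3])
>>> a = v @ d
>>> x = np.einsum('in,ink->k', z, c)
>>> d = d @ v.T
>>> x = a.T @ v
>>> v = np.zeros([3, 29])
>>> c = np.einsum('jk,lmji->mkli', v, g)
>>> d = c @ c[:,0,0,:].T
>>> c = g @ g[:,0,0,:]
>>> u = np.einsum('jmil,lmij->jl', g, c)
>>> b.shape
(5, 3, 5, 2)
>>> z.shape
(13, 37)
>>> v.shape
(3, 29)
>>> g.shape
(2, 5, 3, 2)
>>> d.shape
(5, 29, 2, 5)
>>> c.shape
(2, 5, 3, 2)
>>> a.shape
(29, 37)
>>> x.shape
(37, 37)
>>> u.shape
(2, 2)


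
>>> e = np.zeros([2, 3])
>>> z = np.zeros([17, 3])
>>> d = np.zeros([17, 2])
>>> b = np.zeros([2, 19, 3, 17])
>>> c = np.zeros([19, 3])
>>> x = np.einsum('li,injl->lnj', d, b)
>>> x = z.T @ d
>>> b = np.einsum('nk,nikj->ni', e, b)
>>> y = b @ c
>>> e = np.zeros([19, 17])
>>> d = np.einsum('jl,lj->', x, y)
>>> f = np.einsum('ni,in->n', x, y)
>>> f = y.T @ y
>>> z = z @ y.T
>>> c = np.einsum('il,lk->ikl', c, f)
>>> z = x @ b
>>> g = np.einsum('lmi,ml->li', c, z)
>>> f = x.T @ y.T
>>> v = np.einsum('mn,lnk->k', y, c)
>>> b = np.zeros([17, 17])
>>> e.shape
(19, 17)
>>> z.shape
(3, 19)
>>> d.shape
()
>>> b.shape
(17, 17)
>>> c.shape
(19, 3, 3)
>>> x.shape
(3, 2)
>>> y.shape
(2, 3)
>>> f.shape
(2, 2)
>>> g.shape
(19, 3)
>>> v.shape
(3,)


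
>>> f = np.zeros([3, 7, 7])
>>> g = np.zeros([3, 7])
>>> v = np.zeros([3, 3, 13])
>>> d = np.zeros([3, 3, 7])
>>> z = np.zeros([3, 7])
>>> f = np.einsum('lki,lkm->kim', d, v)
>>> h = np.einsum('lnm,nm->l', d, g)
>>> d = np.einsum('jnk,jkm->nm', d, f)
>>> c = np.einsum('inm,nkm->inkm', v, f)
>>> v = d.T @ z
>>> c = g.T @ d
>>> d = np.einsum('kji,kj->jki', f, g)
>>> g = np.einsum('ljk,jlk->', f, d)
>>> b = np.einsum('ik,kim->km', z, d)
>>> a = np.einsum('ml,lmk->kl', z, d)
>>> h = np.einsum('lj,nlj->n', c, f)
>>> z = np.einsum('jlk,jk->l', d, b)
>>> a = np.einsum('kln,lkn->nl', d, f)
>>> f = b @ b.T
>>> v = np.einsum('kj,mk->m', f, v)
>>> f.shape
(7, 7)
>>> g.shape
()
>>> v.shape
(13,)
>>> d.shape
(7, 3, 13)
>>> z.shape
(3,)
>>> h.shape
(3,)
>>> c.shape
(7, 13)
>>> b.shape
(7, 13)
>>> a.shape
(13, 3)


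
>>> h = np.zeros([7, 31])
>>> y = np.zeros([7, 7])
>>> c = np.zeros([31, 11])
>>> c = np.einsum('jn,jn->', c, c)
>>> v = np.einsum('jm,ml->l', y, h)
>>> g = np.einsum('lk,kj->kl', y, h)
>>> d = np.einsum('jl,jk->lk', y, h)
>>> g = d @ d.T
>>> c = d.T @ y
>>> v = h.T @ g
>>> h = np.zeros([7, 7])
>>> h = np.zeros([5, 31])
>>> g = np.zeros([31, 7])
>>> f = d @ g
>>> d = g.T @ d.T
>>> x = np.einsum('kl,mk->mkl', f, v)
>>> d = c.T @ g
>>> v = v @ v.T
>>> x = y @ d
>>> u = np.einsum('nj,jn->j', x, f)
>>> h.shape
(5, 31)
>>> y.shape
(7, 7)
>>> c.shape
(31, 7)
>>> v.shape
(31, 31)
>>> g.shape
(31, 7)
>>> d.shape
(7, 7)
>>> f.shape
(7, 7)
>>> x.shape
(7, 7)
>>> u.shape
(7,)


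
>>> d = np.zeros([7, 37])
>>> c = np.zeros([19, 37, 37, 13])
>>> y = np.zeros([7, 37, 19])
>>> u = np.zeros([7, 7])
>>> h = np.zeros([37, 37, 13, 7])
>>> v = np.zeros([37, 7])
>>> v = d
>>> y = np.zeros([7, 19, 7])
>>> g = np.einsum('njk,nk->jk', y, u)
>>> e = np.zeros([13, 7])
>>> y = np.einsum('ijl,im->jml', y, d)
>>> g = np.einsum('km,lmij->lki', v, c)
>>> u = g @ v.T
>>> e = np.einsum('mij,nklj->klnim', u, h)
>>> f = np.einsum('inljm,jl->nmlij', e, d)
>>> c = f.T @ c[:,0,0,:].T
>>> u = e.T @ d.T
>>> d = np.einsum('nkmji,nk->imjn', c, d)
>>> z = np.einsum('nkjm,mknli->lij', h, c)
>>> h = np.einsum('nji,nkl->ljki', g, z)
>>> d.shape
(19, 37, 19, 7)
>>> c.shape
(7, 37, 37, 19, 19)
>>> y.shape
(19, 37, 7)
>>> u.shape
(19, 7, 37, 13, 7)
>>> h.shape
(13, 7, 19, 37)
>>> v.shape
(7, 37)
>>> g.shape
(19, 7, 37)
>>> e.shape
(37, 13, 37, 7, 19)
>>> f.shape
(13, 19, 37, 37, 7)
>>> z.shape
(19, 19, 13)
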